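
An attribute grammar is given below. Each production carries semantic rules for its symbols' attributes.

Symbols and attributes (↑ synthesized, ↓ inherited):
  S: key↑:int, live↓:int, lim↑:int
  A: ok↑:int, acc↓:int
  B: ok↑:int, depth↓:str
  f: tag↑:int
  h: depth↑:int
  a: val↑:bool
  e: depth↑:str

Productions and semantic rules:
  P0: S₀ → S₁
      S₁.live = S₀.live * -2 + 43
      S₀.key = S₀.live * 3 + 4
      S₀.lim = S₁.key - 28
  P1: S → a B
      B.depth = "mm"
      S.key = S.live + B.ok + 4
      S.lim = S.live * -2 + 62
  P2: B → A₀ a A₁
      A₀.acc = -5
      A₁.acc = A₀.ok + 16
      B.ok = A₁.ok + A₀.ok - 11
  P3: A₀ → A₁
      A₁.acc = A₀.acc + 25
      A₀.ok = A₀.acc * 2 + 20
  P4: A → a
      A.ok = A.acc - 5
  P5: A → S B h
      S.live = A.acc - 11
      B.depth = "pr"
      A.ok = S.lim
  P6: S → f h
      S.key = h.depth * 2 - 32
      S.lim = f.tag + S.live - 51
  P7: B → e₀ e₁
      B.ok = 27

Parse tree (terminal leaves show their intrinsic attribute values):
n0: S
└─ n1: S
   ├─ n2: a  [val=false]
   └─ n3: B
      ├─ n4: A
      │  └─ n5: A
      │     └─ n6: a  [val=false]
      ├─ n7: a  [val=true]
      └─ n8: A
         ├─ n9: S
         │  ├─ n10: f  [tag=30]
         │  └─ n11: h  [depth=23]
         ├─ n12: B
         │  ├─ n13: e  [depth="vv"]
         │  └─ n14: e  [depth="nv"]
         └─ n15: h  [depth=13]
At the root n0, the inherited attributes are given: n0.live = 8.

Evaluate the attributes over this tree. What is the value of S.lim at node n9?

-6

1. n0.live = 8  [given at root]
2. n1.live = 27  [S₀.live * -2 + 43]
3. n2.val = false  [terminal]
4. n3.depth = "mm"  ["mm"]
5. n4.acc = -5  [-5]
6. n5.acc = 20  [A₀.acc + 25]
7. n6.val = false  [terminal]
8. n5.ok = 15  [A.acc - 5]
9. n4.ok = 10  [A₀.acc * 2 + 20]
10. n7.val = true  [terminal]
11. n8.acc = 26  [A₀.ok + 16]
12. n9.live = 15  [A.acc - 11]
13. n10.tag = 30  [terminal]
14. n11.depth = 23  [terminal]
15. n9.key = 14  [h.depth * 2 - 32]
16. n9.lim = -6  [f.tag + S.live - 51]
17. n12.depth = "pr"  ["pr"]
18. n13.depth = "vv"  [terminal]
19. n14.depth = "nv"  [terminal]
20. n12.ok = 27  [27]
21. n15.depth = 13  [terminal]
22. n8.ok = -6  [S.lim]
23. n3.ok = -7  [A₁.ok + A₀.ok - 11]
24. n1.key = 24  [S.live + B.ok + 4]
25. n1.lim = 8  [S.live * -2 + 62]
26. n0.key = 28  [S₀.live * 3 + 4]
27. n0.lim = -4  [S₁.key - 28]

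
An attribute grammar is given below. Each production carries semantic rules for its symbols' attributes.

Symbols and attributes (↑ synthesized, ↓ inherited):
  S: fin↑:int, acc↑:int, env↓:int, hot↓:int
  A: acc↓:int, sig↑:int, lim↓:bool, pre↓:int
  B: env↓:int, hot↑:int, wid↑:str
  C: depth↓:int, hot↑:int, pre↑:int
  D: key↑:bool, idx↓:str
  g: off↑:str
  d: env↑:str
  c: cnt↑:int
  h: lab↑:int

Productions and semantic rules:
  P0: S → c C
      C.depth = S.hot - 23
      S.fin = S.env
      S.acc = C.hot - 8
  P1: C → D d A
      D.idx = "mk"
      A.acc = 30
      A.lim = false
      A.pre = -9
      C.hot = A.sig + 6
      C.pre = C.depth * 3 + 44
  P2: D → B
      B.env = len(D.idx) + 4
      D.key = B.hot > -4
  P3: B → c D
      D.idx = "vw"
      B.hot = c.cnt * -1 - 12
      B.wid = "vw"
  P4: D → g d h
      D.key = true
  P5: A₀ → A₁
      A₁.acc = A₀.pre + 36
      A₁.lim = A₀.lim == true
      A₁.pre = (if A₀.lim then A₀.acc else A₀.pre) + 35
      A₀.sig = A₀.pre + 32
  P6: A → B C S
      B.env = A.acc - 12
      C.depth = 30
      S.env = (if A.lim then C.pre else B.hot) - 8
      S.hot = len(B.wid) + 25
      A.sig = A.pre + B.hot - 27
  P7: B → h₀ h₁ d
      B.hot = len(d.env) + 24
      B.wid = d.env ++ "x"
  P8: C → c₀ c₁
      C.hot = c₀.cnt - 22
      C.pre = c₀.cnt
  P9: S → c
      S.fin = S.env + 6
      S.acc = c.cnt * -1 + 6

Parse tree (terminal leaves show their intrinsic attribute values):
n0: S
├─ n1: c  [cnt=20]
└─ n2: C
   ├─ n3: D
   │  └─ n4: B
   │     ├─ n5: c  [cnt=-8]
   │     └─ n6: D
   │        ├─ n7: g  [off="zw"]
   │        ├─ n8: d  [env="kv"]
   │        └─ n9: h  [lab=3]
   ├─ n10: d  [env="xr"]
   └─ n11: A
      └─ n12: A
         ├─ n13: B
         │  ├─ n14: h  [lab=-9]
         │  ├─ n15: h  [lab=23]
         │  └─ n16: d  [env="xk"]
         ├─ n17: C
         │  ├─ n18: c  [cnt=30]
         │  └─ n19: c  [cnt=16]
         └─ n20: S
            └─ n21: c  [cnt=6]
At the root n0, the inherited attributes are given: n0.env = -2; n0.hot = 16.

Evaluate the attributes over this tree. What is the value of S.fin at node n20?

24

1. n0.env = -2  [given at root]
2. n0.hot = 16  [given at root]
3. n1.cnt = 20  [terminal]
4. n2.depth = -7  [S.hot - 23]
5. n3.idx = "mk"  ["mk"]
6. n4.env = 6  [len(D.idx) + 4]
7. n5.cnt = -8  [terminal]
8. n6.idx = "vw"  ["vw"]
9. n7.off = "zw"  [terminal]
10. n8.env = "kv"  [terminal]
11. n9.lab = 3  [terminal]
12. n6.key = true  [true]
13. n4.hot = -4  [c.cnt * -1 - 12]
14. n4.wid = "vw"  ["vw"]
15. n3.key = false  [B.hot > -4]
16. n10.env = "xr"  [terminal]
17. n11.acc = 30  [30]
18. n11.lim = false  [false]
19. n11.pre = -9  [-9]
20. n12.acc = 27  [A₀.pre + 36]
21. n12.lim = false  [A₀.lim == true]
22. n12.pre = 26  [(if A₀.lim then A₀.acc else A₀.pre) + 35]
23. n13.env = 15  [A.acc - 12]
24. n14.lab = -9  [terminal]
25. n15.lab = 23  [terminal]
26. n16.env = "xk"  [terminal]
27. n13.hot = 26  [len(d.env) + 24]
28. n13.wid = "xkx"  [d.env ++ "x"]
29. n17.depth = 30  [30]
30. n18.cnt = 30  [terminal]
31. n19.cnt = 16  [terminal]
32. n17.hot = 8  [c₀.cnt - 22]
33. n17.pre = 30  [c₀.cnt]
34. n20.env = 18  [(if A.lim then C.pre else B.hot) - 8]
35. n20.hot = 28  [len(B.wid) + 25]
36. n21.cnt = 6  [terminal]
37. n20.fin = 24  [S.env + 6]
38. n20.acc = 0  [c.cnt * -1 + 6]
39. n12.sig = 25  [A.pre + B.hot - 27]
40. n11.sig = 23  [A₀.pre + 32]
41. n2.hot = 29  [A.sig + 6]
42. n2.pre = 23  [C.depth * 3 + 44]
43. n0.fin = -2  [S.env]
44. n0.acc = 21  [C.hot - 8]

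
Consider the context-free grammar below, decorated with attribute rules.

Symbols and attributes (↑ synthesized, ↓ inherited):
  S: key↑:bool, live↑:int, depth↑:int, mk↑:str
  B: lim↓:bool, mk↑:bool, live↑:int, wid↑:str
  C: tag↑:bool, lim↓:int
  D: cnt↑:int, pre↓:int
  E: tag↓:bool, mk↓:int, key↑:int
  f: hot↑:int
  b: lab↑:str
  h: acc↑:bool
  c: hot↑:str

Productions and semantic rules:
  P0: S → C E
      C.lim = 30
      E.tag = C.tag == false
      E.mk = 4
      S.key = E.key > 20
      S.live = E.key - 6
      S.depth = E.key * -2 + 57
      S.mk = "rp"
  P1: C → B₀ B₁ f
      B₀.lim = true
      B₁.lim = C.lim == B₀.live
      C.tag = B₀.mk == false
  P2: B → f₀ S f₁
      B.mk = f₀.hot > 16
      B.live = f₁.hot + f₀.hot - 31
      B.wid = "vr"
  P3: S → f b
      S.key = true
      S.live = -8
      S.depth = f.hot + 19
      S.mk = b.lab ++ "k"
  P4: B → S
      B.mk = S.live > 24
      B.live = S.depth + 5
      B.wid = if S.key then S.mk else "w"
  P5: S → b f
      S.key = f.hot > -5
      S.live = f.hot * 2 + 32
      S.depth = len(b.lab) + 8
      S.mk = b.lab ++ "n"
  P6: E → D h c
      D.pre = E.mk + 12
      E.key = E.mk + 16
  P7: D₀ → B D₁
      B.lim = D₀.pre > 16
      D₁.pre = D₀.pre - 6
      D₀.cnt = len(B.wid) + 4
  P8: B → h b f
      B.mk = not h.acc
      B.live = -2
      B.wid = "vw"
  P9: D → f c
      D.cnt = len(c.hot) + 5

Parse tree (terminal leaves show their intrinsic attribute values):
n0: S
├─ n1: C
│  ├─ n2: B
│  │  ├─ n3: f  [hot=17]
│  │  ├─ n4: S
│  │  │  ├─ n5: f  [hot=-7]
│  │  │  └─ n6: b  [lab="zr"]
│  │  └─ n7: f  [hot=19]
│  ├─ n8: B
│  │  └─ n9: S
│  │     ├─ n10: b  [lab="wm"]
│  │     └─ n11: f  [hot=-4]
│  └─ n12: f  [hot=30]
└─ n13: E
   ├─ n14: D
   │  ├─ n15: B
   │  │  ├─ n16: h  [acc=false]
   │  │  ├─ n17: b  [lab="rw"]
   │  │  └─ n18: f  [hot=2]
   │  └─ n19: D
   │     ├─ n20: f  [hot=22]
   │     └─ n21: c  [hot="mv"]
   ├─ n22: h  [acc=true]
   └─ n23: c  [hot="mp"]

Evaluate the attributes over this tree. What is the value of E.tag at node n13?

true

1. n1.lim = 30  [30]
2. n2.lim = true  [true]
3. n3.hot = 17  [terminal]
4. n5.hot = -7  [terminal]
5. n6.lab = "zr"  [terminal]
6. n4.key = true  [true]
7. n4.live = -8  [-8]
8. n4.depth = 12  [f.hot + 19]
9. n4.mk = "zrk"  [b.lab ++ "k"]
10. n7.hot = 19  [terminal]
11. n2.mk = true  [f₀.hot > 16]
12. n2.live = 5  [f₁.hot + f₀.hot - 31]
13. n2.wid = "vr"  ["vr"]
14. n8.lim = false  [C.lim == B₀.live]
15. n10.lab = "wm"  [terminal]
16. n11.hot = -4  [terminal]
17. n9.key = true  [f.hot > -5]
18. n9.live = 24  [f.hot * 2 + 32]
19. n9.depth = 10  [len(b.lab) + 8]
20. n9.mk = "wmn"  [b.lab ++ "n"]
21. n8.mk = false  [S.live > 24]
22. n8.live = 15  [S.depth + 5]
23. n8.wid = "wmn"  [if S.key then S.mk else "w"]
24. n12.hot = 30  [terminal]
25. n1.tag = false  [B₀.mk == false]
26. n13.tag = true  [C.tag == false]
27. n13.mk = 4  [4]
28. n14.pre = 16  [E.mk + 12]
29. n15.lim = false  [D₀.pre > 16]
30. n16.acc = false  [terminal]
31. n17.lab = "rw"  [terminal]
32. n18.hot = 2  [terminal]
33. n15.mk = true  [not h.acc]
34. n15.live = -2  [-2]
35. n15.wid = "vw"  ["vw"]
36. n19.pre = 10  [D₀.pre - 6]
37. n20.hot = 22  [terminal]
38. n21.hot = "mv"  [terminal]
39. n19.cnt = 7  [len(c.hot) + 5]
40. n14.cnt = 6  [len(B.wid) + 4]
41. n22.acc = true  [terminal]
42. n23.hot = "mp"  [terminal]
43. n13.key = 20  [E.mk + 16]
44. n0.key = false  [E.key > 20]
45. n0.live = 14  [E.key - 6]
46. n0.depth = 17  [E.key * -2 + 57]
47. n0.mk = "rp"  ["rp"]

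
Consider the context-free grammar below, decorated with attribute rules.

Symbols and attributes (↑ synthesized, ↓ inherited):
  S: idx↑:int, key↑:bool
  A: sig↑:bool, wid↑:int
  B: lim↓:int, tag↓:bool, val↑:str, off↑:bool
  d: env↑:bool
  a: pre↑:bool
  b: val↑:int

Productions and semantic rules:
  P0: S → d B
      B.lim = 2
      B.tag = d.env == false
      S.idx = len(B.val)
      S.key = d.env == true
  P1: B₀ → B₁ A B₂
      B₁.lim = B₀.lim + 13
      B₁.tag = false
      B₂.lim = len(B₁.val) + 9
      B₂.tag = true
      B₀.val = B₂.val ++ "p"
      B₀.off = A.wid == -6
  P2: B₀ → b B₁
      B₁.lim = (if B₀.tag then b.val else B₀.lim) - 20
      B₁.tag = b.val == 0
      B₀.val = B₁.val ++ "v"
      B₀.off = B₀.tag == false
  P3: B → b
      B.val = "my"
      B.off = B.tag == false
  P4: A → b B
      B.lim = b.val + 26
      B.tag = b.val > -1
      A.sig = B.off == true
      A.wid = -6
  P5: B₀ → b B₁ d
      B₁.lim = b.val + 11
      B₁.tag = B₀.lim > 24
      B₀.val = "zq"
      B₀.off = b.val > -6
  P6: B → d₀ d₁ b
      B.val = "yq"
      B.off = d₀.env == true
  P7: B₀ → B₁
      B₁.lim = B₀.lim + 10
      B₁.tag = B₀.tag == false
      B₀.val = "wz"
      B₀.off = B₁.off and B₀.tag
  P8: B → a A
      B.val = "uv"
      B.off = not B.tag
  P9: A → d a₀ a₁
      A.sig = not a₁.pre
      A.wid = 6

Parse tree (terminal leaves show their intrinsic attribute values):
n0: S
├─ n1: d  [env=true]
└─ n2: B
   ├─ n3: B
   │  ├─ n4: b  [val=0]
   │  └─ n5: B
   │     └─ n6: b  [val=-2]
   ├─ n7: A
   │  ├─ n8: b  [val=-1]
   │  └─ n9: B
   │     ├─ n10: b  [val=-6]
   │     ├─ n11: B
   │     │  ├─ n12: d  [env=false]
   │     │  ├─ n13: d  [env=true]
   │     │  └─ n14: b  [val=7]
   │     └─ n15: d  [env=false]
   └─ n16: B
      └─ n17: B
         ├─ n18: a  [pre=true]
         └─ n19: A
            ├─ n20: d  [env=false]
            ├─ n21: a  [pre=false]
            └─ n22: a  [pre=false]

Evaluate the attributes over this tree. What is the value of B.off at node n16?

1. n1.env = true  [terminal]
2. n2.lim = 2  [2]
3. n2.tag = false  [d.env == false]
4. n3.lim = 15  [B₀.lim + 13]
5. n3.tag = false  [false]
6. n4.val = 0  [terminal]
7. n5.lim = -5  [(if B₀.tag then b.val else B₀.lim) - 20]
8. n5.tag = true  [b.val == 0]
9. n6.val = -2  [terminal]
10. n5.val = "my"  ["my"]
11. n5.off = false  [B.tag == false]
12. n3.val = "myv"  [B₁.val ++ "v"]
13. n3.off = true  [B₀.tag == false]
14. n8.val = -1  [terminal]
15. n9.lim = 25  [b.val + 26]
16. n9.tag = false  [b.val > -1]
17. n10.val = -6  [terminal]
18. n11.lim = 5  [b.val + 11]
19. n11.tag = true  [B₀.lim > 24]
20. n12.env = false  [terminal]
21. n13.env = true  [terminal]
22. n14.val = 7  [terminal]
23. n11.val = "yq"  ["yq"]
24. n11.off = false  [d₀.env == true]
25. n15.env = false  [terminal]
26. n9.val = "zq"  ["zq"]
27. n9.off = false  [b.val > -6]
28. n7.sig = false  [B.off == true]
29. n7.wid = -6  [-6]
30. n16.lim = 12  [len(B₁.val) + 9]
31. n16.tag = true  [true]
32. n17.lim = 22  [B₀.lim + 10]
33. n17.tag = false  [B₀.tag == false]
34. n18.pre = true  [terminal]
35. n20.env = false  [terminal]
36. n21.pre = false  [terminal]
37. n22.pre = false  [terminal]
38. n19.sig = true  [not a₁.pre]
39. n19.wid = 6  [6]
40. n17.val = "uv"  ["uv"]
41. n17.off = true  [not B.tag]
42. n16.val = "wz"  ["wz"]
43. n16.off = true  [B₁.off and B₀.tag]
44. n2.val = "wzp"  [B₂.val ++ "p"]
45. n2.off = true  [A.wid == -6]
46. n0.idx = 3  [len(B.val)]
47. n0.key = true  [d.env == true]

true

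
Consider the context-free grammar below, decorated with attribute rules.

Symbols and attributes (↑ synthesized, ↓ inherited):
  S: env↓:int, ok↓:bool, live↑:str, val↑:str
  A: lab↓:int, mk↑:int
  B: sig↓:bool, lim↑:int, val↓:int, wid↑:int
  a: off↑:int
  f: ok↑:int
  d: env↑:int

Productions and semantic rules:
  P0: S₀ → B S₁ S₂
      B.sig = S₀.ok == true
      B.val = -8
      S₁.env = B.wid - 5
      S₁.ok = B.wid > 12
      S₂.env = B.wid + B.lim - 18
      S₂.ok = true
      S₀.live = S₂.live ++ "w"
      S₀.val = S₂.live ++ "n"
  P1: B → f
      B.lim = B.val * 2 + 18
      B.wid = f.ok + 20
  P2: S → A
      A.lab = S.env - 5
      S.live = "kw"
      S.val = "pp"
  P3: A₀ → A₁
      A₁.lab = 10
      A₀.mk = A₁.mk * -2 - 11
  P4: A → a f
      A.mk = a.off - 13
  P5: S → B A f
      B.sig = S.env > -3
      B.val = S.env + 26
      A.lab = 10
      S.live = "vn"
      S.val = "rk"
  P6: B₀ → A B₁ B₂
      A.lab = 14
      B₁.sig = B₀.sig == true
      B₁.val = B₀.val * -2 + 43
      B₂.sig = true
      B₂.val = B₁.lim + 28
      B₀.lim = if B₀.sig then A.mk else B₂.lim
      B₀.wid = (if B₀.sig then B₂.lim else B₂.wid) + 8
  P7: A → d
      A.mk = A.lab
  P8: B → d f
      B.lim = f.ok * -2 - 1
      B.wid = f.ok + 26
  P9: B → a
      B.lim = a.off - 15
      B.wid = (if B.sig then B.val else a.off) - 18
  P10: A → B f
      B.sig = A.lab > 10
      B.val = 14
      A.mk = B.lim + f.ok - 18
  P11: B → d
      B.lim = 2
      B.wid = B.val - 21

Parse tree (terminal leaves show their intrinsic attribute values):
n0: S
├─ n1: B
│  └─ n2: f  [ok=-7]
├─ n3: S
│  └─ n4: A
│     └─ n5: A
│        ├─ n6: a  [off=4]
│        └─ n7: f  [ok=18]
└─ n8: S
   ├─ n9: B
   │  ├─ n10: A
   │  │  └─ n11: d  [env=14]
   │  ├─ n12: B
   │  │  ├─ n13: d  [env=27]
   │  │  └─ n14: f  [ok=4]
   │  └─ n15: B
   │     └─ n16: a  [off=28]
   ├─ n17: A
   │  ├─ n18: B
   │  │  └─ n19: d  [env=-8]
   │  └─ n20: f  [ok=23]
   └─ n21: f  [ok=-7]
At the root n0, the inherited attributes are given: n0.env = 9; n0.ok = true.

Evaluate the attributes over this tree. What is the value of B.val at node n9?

23

1. n0.env = 9  [given at root]
2. n0.ok = true  [given at root]
3. n1.sig = true  [S₀.ok == true]
4. n1.val = -8  [-8]
5. n2.ok = -7  [terminal]
6. n1.lim = 2  [B.val * 2 + 18]
7. n1.wid = 13  [f.ok + 20]
8. n3.env = 8  [B.wid - 5]
9. n3.ok = true  [B.wid > 12]
10. n4.lab = 3  [S.env - 5]
11. n5.lab = 10  [10]
12. n6.off = 4  [terminal]
13. n7.ok = 18  [terminal]
14. n5.mk = -9  [a.off - 13]
15. n4.mk = 7  [A₁.mk * -2 - 11]
16. n3.live = "kw"  ["kw"]
17. n3.val = "pp"  ["pp"]
18. n8.env = -3  [B.wid + B.lim - 18]
19. n8.ok = true  [true]
20. n9.sig = false  [S.env > -3]
21. n9.val = 23  [S.env + 26]
22. n10.lab = 14  [14]
23. n11.env = 14  [terminal]
24. n10.mk = 14  [A.lab]
25. n12.sig = false  [B₀.sig == true]
26. n12.val = -3  [B₀.val * -2 + 43]
27. n13.env = 27  [terminal]
28. n14.ok = 4  [terminal]
29. n12.lim = -9  [f.ok * -2 - 1]
30. n12.wid = 30  [f.ok + 26]
31. n15.sig = true  [true]
32. n15.val = 19  [B₁.lim + 28]
33. n16.off = 28  [terminal]
34. n15.lim = 13  [a.off - 15]
35. n15.wid = 1  [(if B.sig then B.val else a.off) - 18]
36. n9.lim = 13  [if B₀.sig then A.mk else B₂.lim]
37. n9.wid = 9  [(if B₀.sig then B₂.lim else B₂.wid) + 8]
38. n17.lab = 10  [10]
39. n18.sig = false  [A.lab > 10]
40. n18.val = 14  [14]
41. n19.env = -8  [terminal]
42. n18.lim = 2  [2]
43. n18.wid = -7  [B.val - 21]
44. n20.ok = 23  [terminal]
45. n17.mk = 7  [B.lim + f.ok - 18]
46. n21.ok = -7  [terminal]
47. n8.live = "vn"  ["vn"]
48. n8.val = "rk"  ["rk"]
49. n0.live = "vnw"  [S₂.live ++ "w"]
50. n0.val = "vnn"  [S₂.live ++ "n"]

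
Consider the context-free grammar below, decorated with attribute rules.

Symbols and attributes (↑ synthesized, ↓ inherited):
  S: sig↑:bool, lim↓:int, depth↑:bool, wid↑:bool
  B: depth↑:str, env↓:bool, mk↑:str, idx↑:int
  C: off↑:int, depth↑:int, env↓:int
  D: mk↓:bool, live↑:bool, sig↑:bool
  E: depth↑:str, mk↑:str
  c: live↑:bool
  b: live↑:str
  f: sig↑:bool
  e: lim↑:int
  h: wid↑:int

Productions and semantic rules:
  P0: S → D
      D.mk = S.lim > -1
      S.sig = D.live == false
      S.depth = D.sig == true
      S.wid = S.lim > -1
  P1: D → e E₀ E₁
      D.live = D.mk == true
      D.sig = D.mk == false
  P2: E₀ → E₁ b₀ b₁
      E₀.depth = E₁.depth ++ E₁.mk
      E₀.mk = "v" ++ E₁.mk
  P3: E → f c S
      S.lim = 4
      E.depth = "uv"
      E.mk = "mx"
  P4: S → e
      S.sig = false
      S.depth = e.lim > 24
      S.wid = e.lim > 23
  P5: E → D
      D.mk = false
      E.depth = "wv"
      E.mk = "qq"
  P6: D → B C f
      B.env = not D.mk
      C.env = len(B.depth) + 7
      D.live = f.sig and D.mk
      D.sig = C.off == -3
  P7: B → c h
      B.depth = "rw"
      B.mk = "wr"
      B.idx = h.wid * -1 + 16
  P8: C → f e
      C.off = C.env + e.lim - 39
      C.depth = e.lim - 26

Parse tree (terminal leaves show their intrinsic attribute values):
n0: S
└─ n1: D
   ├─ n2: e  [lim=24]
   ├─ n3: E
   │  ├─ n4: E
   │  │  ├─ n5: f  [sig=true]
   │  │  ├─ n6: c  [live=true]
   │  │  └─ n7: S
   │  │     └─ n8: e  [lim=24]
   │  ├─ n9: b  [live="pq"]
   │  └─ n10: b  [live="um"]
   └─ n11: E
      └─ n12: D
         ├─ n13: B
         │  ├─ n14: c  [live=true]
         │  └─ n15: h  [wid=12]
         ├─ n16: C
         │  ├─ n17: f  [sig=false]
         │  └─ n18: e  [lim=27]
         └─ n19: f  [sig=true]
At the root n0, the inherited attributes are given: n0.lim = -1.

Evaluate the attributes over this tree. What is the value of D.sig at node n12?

true

1. n0.lim = -1  [given at root]
2. n1.mk = false  [S.lim > -1]
3. n2.lim = 24  [terminal]
4. n5.sig = true  [terminal]
5. n6.live = true  [terminal]
6. n7.lim = 4  [4]
7. n8.lim = 24  [terminal]
8. n7.sig = false  [false]
9. n7.depth = false  [e.lim > 24]
10. n7.wid = true  [e.lim > 23]
11. n4.depth = "uv"  ["uv"]
12. n4.mk = "mx"  ["mx"]
13. n9.live = "pq"  [terminal]
14. n10.live = "um"  [terminal]
15. n3.depth = "uvmx"  [E₁.depth ++ E₁.mk]
16. n3.mk = "vmx"  ["v" ++ E₁.mk]
17. n12.mk = false  [false]
18. n13.env = true  [not D.mk]
19. n14.live = true  [terminal]
20. n15.wid = 12  [terminal]
21. n13.depth = "rw"  ["rw"]
22. n13.mk = "wr"  ["wr"]
23. n13.idx = 4  [h.wid * -1 + 16]
24. n16.env = 9  [len(B.depth) + 7]
25. n17.sig = false  [terminal]
26. n18.lim = 27  [terminal]
27. n16.off = -3  [C.env + e.lim - 39]
28. n16.depth = 1  [e.lim - 26]
29. n19.sig = true  [terminal]
30. n12.live = false  [f.sig and D.mk]
31. n12.sig = true  [C.off == -3]
32. n11.depth = "wv"  ["wv"]
33. n11.mk = "qq"  ["qq"]
34. n1.live = false  [D.mk == true]
35. n1.sig = true  [D.mk == false]
36. n0.sig = true  [D.live == false]
37. n0.depth = true  [D.sig == true]
38. n0.wid = false  [S.lim > -1]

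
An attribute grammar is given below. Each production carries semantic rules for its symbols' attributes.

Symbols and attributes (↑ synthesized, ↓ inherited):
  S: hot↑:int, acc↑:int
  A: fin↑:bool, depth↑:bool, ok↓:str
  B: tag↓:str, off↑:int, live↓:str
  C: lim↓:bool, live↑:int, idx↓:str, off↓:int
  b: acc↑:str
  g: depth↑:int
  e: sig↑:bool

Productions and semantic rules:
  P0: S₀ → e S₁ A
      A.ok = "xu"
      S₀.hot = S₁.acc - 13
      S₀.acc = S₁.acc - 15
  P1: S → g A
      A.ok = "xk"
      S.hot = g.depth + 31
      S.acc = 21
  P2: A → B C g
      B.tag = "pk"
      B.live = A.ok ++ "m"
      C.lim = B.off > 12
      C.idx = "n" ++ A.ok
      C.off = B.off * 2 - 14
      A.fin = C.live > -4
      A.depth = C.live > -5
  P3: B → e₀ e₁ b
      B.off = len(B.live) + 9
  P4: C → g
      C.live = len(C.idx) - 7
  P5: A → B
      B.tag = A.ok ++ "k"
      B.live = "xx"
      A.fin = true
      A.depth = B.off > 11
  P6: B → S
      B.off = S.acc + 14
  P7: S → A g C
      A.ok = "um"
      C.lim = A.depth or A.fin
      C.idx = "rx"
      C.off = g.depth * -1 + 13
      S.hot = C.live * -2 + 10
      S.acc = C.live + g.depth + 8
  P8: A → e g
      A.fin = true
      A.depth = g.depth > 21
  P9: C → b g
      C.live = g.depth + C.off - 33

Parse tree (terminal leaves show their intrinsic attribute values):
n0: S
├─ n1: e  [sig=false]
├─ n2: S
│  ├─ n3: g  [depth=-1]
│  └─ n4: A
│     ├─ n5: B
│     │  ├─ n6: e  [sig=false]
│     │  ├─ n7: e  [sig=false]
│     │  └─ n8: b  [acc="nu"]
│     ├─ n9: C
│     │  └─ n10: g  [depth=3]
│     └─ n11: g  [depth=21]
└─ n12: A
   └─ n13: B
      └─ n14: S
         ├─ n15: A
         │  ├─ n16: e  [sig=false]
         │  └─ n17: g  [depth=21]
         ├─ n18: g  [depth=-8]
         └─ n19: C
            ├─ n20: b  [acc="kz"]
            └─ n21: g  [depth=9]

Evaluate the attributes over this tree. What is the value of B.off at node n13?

1. n1.sig = false  [terminal]
2. n3.depth = -1  [terminal]
3. n4.ok = "xk"  ["xk"]
4. n5.tag = "pk"  ["pk"]
5. n5.live = "xkm"  [A.ok ++ "m"]
6. n6.sig = false  [terminal]
7. n7.sig = false  [terminal]
8. n8.acc = "nu"  [terminal]
9. n5.off = 12  [len(B.live) + 9]
10. n9.lim = false  [B.off > 12]
11. n9.idx = "nxk"  ["n" ++ A.ok]
12. n9.off = 10  [B.off * 2 - 14]
13. n10.depth = 3  [terminal]
14. n9.live = -4  [len(C.idx) - 7]
15. n11.depth = 21  [terminal]
16. n4.fin = false  [C.live > -4]
17. n4.depth = true  [C.live > -5]
18. n2.hot = 30  [g.depth + 31]
19. n2.acc = 21  [21]
20. n12.ok = "xu"  ["xu"]
21. n13.tag = "xuk"  [A.ok ++ "k"]
22. n13.live = "xx"  ["xx"]
23. n15.ok = "um"  ["um"]
24. n16.sig = false  [terminal]
25. n17.depth = 21  [terminal]
26. n15.fin = true  [true]
27. n15.depth = false  [g.depth > 21]
28. n18.depth = -8  [terminal]
29. n19.lim = true  [A.depth or A.fin]
30. n19.idx = "rx"  ["rx"]
31. n19.off = 21  [g.depth * -1 + 13]
32. n20.acc = "kz"  [terminal]
33. n21.depth = 9  [terminal]
34. n19.live = -3  [g.depth + C.off - 33]
35. n14.hot = 16  [C.live * -2 + 10]
36. n14.acc = -3  [C.live + g.depth + 8]
37. n13.off = 11  [S.acc + 14]
38. n12.fin = true  [true]
39. n12.depth = false  [B.off > 11]
40. n0.hot = 8  [S₁.acc - 13]
41. n0.acc = 6  [S₁.acc - 15]

11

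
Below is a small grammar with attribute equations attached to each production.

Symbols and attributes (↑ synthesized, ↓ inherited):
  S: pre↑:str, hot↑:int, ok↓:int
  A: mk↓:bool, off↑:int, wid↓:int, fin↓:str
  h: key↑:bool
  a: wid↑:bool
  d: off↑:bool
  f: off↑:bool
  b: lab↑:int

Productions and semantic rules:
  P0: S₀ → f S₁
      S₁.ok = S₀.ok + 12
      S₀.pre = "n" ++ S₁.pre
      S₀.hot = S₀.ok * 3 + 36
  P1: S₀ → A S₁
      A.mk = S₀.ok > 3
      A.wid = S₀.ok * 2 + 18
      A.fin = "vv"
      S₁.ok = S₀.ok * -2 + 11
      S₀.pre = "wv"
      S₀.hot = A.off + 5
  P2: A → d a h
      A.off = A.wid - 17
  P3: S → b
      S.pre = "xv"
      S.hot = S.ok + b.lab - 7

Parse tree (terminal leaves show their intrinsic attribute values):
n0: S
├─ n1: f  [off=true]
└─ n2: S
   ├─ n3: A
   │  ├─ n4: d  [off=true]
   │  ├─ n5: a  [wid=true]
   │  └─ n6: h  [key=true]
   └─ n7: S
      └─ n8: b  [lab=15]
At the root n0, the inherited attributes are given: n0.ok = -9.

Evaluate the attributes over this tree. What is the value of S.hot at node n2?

1. n0.ok = -9  [given at root]
2. n1.off = true  [terminal]
3. n2.ok = 3  [S₀.ok + 12]
4. n3.mk = false  [S₀.ok > 3]
5. n3.wid = 24  [S₀.ok * 2 + 18]
6. n3.fin = "vv"  ["vv"]
7. n4.off = true  [terminal]
8. n5.wid = true  [terminal]
9. n6.key = true  [terminal]
10. n3.off = 7  [A.wid - 17]
11. n7.ok = 5  [S₀.ok * -2 + 11]
12. n8.lab = 15  [terminal]
13. n7.pre = "xv"  ["xv"]
14. n7.hot = 13  [S.ok + b.lab - 7]
15. n2.pre = "wv"  ["wv"]
16. n2.hot = 12  [A.off + 5]
17. n0.pre = "nwv"  ["n" ++ S₁.pre]
18. n0.hot = 9  [S₀.ok * 3 + 36]

12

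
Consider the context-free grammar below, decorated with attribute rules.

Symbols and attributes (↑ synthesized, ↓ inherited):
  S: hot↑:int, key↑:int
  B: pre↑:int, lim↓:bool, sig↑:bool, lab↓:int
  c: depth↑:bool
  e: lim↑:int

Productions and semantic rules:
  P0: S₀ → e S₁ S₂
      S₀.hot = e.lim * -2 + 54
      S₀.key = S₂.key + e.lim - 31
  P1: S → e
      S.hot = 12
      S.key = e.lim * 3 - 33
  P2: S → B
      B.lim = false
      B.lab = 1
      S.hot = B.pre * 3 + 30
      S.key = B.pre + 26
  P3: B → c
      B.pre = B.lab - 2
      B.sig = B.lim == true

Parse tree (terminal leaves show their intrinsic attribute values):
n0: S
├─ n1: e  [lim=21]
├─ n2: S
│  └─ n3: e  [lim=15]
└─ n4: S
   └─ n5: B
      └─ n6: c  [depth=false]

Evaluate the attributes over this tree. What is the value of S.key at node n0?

1. n1.lim = 21  [terminal]
2. n3.lim = 15  [terminal]
3. n2.hot = 12  [12]
4. n2.key = 12  [e.lim * 3 - 33]
5. n5.lim = false  [false]
6. n5.lab = 1  [1]
7. n6.depth = false  [terminal]
8. n5.pre = -1  [B.lab - 2]
9. n5.sig = false  [B.lim == true]
10. n4.hot = 27  [B.pre * 3 + 30]
11. n4.key = 25  [B.pre + 26]
12. n0.hot = 12  [e.lim * -2 + 54]
13. n0.key = 15  [S₂.key + e.lim - 31]

15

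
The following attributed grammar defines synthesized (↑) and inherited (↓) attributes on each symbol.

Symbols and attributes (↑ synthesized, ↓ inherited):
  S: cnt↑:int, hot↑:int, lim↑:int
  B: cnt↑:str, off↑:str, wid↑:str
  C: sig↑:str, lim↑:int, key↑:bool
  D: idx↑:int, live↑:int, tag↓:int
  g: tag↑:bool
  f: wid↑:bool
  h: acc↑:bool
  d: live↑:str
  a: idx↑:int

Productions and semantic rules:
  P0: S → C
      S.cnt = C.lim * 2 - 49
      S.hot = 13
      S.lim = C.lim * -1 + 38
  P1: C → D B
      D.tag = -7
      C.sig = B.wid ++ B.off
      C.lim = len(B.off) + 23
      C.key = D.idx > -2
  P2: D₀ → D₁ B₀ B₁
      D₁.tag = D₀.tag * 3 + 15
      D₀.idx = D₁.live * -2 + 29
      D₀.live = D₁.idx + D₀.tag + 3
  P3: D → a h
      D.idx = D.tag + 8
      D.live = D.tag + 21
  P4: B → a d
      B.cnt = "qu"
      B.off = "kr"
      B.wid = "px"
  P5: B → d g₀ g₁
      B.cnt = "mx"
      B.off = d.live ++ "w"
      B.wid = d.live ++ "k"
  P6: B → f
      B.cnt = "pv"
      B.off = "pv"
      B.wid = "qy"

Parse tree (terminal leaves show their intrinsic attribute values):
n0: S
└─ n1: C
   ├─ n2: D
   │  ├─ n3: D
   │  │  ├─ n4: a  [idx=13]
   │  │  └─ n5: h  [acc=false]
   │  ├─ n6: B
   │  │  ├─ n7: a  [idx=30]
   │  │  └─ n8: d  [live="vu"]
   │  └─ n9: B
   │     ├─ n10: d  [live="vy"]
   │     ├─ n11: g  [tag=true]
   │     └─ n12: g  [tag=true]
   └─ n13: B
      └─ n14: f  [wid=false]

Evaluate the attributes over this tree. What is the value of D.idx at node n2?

1. n2.tag = -7  [-7]
2. n3.tag = -6  [D₀.tag * 3 + 15]
3. n4.idx = 13  [terminal]
4. n5.acc = false  [terminal]
5. n3.idx = 2  [D.tag + 8]
6. n3.live = 15  [D.tag + 21]
7. n7.idx = 30  [terminal]
8. n8.live = "vu"  [terminal]
9. n6.cnt = "qu"  ["qu"]
10. n6.off = "kr"  ["kr"]
11. n6.wid = "px"  ["px"]
12. n10.live = "vy"  [terminal]
13. n11.tag = true  [terminal]
14. n12.tag = true  [terminal]
15. n9.cnt = "mx"  ["mx"]
16. n9.off = "vyw"  [d.live ++ "w"]
17. n9.wid = "vyk"  [d.live ++ "k"]
18. n2.idx = -1  [D₁.live * -2 + 29]
19. n2.live = -2  [D₁.idx + D₀.tag + 3]
20. n14.wid = false  [terminal]
21. n13.cnt = "pv"  ["pv"]
22. n13.off = "pv"  ["pv"]
23. n13.wid = "qy"  ["qy"]
24. n1.sig = "qypv"  [B.wid ++ B.off]
25. n1.lim = 25  [len(B.off) + 23]
26. n1.key = true  [D.idx > -2]
27. n0.cnt = 1  [C.lim * 2 - 49]
28. n0.hot = 13  [13]
29. n0.lim = 13  [C.lim * -1 + 38]

-1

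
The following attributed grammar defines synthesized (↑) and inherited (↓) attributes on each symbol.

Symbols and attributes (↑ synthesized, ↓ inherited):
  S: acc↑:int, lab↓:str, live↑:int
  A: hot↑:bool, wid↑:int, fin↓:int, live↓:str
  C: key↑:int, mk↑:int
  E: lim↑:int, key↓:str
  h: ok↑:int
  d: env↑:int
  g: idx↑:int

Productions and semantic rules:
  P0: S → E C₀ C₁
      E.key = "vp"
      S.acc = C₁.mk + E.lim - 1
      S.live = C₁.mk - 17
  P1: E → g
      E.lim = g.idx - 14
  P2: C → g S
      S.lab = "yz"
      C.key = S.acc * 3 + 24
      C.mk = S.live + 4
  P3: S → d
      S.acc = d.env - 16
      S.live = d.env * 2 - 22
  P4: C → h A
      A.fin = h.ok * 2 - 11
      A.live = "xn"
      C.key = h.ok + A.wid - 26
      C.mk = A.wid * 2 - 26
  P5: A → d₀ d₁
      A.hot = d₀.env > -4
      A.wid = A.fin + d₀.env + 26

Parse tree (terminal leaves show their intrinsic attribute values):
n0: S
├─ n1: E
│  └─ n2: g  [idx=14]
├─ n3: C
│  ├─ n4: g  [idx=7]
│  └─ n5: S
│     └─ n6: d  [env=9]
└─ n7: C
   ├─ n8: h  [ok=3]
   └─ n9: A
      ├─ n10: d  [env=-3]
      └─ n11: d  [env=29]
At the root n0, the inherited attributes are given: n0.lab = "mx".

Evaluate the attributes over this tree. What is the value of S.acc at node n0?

1. n0.lab = "mx"  [given at root]
2. n1.key = "vp"  ["vp"]
3. n2.idx = 14  [terminal]
4. n1.lim = 0  [g.idx - 14]
5. n4.idx = 7  [terminal]
6. n5.lab = "yz"  ["yz"]
7. n6.env = 9  [terminal]
8. n5.acc = -7  [d.env - 16]
9. n5.live = -4  [d.env * 2 - 22]
10. n3.key = 3  [S.acc * 3 + 24]
11. n3.mk = 0  [S.live + 4]
12. n8.ok = 3  [terminal]
13. n9.fin = -5  [h.ok * 2 - 11]
14. n9.live = "xn"  ["xn"]
15. n10.env = -3  [terminal]
16. n11.env = 29  [terminal]
17. n9.hot = true  [d₀.env > -4]
18. n9.wid = 18  [A.fin + d₀.env + 26]
19. n7.key = -5  [h.ok + A.wid - 26]
20. n7.mk = 10  [A.wid * 2 - 26]
21. n0.acc = 9  [C₁.mk + E.lim - 1]
22. n0.live = -7  [C₁.mk - 17]

9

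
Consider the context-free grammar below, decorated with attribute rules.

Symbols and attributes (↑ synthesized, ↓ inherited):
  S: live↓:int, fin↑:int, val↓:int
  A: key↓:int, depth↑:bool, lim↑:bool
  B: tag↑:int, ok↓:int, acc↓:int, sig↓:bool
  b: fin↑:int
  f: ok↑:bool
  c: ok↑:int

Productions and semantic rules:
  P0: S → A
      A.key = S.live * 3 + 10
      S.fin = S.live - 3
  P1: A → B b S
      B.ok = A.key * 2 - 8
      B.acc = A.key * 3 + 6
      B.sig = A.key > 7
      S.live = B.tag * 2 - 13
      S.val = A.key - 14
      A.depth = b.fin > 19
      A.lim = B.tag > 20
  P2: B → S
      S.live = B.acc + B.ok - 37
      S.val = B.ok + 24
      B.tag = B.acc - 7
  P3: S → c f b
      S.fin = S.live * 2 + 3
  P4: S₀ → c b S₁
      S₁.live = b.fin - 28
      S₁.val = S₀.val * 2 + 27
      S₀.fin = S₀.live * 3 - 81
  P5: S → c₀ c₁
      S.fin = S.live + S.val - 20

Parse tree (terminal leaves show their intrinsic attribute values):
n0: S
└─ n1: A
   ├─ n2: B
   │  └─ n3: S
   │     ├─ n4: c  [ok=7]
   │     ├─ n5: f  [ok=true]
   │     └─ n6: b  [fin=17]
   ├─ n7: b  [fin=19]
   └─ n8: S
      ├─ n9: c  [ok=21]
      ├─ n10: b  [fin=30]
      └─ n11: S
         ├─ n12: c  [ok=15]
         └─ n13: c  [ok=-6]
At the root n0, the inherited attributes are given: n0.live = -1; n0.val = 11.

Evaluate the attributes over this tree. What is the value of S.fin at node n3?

-5

1. n0.live = -1  [given at root]
2. n0.val = 11  [given at root]
3. n1.key = 7  [S.live * 3 + 10]
4. n2.ok = 6  [A.key * 2 - 8]
5. n2.acc = 27  [A.key * 3 + 6]
6. n2.sig = false  [A.key > 7]
7. n3.live = -4  [B.acc + B.ok - 37]
8. n3.val = 30  [B.ok + 24]
9. n4.ok = 7  [terminal]
10. n5.ok = true  [terminal]
11. n6.fin = 17  [terminal]
12. n3.fin = -5  [S.live * 2 + 3]
13. n2.tag = 20  [B.acc - 7]
14. n7.fin = 19  [terminal]
15. n8.live = 27  [B.tag * 2 - 13]
16. n8.val = -7  [A.key - 14]
17. n9.ok = 21  [terminal]
18. n10.fin = 30  [terminal]
19. n11.live = 2  [b.fin - 28]
20. n11.val = 13  [S₀.val * 2 + 27]
21. n12.ok = 15  [terminal]
22. n13.ok = -6  [terminal]
23. n11.fin = -5  [S.live + S.val - 20]
24. n8.fin = 0  [S₀.live * 3 - 81]
25. n1.depth = false  [b.fin > 19]
26. n1.lim = false  [B.tag > 20]
27. n0.fin = -4  [S.live - 3]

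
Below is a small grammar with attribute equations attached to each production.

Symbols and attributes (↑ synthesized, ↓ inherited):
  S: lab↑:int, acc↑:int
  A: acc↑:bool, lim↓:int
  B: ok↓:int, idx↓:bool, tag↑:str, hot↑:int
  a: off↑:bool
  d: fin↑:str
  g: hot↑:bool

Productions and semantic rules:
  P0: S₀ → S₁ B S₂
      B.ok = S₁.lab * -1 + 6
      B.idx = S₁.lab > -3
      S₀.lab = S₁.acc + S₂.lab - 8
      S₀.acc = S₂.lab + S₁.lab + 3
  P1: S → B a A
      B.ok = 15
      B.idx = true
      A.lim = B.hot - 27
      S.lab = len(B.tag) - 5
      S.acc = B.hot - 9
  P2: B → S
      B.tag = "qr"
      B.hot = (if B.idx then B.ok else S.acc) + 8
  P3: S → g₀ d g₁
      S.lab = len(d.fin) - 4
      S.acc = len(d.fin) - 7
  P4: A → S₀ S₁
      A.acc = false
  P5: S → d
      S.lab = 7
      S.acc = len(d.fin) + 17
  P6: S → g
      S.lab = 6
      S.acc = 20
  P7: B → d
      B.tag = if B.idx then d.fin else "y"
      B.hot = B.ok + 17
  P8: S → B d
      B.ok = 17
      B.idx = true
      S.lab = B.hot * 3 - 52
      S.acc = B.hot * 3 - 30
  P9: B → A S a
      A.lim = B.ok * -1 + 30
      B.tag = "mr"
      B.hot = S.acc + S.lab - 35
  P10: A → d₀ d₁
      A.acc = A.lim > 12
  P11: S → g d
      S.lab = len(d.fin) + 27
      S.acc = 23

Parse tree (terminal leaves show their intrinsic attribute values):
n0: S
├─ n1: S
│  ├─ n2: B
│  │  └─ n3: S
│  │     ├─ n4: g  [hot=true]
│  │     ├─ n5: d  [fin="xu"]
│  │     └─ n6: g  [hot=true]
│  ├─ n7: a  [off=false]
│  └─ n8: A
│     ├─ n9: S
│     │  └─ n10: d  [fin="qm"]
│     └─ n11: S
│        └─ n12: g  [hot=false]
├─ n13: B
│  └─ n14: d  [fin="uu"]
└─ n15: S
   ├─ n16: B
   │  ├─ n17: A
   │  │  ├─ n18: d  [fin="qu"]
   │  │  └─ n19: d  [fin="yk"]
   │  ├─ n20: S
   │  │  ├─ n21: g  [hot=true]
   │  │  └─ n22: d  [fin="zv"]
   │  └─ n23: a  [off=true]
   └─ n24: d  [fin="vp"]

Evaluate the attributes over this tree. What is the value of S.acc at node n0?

-1

1. n2.ok = 15  [15]
2. n2.idx = true  [true]
3. n4.hot = true  [terminal]
4. n5.fin = "xu"  [terminal]
5. n6.hot = true  [terminal]
6. n3.lab = -2  [len(d.fin) - 4]
7. n3.acc = -5  [len(d.fin) - 7]
8. n2.tag = "qr"  ["qr"]
9. n2.hot = 23  [(if B.idx then B.ok else S.acc) + 8]
10. n7.off = false  [terminal]
11. n8.lim = -4  [B.hot - 27]
12. n10.fin = "qm"  [terminal]
13. n9.lab = 7  [7]
14. n9.acc = 19  [len(d.fin) + 17]
15. n12.hot = false  [terminal]
16. n11.lab = 6  [6]
17. n11.acc = 20  [20]
18. n8.acc = false  [false]
19. n1.lab = -3  [len(B.tag) - 5]
20. n1.acc = 14  [B.hot - 9]
21. n13.ok = 9  [S₁.lab * -1 + 6]
22. n13.idx = false  [S₁.lab > -3]
23. n14.fin = "uu"  [terminal]
24. n13.tag = "y"  [if B.idx then d.fin else "y"]
25. n13.hot = 26  [B.ok + 17]
26. n16.ok = 17  [17]
27. n16.idx = true  [true]
28. n17.lim = 13  [B.ok * -1 + 30]
29. n18.fin = "qu"  [terminal]
30. n19.fin = "yk"  [terminal]
31. n17.acc = true  [A.lim > 12]
32. n21.hot = true  [terminal]
33. n22.fin = "zv"  [terminal]
34. n20.lab = 29  [len(d.fin) + 27]
35. n20.acc = 23  [23]
36. n23.off = true  [terminal]
37. n16.tag = "mr"  ["mr"]
38. n16.hot = 17  [S.acc + S.lab - 35]
39. n24.fin = "vp"  [terminal]
40. n15.lab = -1  [B.hot * 3 - 52]
41. n15.acc = 21  [B.hot * 3 - 30]
42. n0.lab = 5  [S₁.acc + S₂.lab - 8]
43. n0.acc = -1  [S₂.lab + S₁.lab + 3]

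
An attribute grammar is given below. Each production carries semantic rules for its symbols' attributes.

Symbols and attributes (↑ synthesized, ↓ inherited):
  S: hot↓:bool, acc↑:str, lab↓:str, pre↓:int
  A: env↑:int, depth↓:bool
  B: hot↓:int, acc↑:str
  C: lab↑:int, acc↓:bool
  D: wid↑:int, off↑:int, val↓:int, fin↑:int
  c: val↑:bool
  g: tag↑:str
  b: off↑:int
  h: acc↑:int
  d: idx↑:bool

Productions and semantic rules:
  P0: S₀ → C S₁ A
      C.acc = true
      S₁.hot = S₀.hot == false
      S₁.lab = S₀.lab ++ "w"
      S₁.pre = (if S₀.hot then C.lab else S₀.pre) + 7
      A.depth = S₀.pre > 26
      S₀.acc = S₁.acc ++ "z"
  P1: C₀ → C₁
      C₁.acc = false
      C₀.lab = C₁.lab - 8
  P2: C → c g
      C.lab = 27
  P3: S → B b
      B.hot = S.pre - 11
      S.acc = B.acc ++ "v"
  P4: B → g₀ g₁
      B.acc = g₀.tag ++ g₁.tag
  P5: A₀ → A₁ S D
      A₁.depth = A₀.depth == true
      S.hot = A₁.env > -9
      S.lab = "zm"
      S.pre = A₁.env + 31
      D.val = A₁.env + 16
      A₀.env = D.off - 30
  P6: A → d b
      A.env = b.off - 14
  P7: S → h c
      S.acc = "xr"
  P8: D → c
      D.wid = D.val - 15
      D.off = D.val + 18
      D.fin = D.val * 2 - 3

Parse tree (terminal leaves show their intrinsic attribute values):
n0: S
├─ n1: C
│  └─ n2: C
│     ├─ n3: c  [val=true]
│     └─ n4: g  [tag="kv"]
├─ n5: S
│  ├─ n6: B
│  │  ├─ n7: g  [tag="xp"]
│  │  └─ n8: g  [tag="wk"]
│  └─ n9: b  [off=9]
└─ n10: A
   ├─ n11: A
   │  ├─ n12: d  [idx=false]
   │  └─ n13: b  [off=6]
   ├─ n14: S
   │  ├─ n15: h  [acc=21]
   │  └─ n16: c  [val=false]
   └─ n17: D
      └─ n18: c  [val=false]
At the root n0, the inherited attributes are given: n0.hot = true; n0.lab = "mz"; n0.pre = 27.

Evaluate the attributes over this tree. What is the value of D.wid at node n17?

1. n0.hot = true  [given at root]
2. n0.lab = "mz"  [given at root]
3. n0.pre = 27  [given at root]
4. n1.acc = true  [true]
5. n2.acc = false  [false]
6. n3.val = true  [terminal]
7. n4.tag = "kv"  [terminal]
8. n2.lab = 27  [27]
9. n1.lab = 19  [C₁.lab - 8]
10. n5.hot = false  [S₀.hot == false]
11. n5.lab = "mzw"  [S₀.lab ++ "w"]
12. n5.pre = 26  [(if S₀.hot then C.lab else S₀.pre) + 7]
13. n6.hot = 15  [S.pre - 11]
14. n7.tag = "xp"  [terminal]
15. n8.tag = "wk"  [terminal]
16. n6.acc = "xpwk"  [g₀.tag ++ g₁.tag]
17. n9.off = 9  [terminal]
18. n5.acc = "xpwkv"  [B.acc ++ "v"]
19. n10.depth = true  [S₀.pre > 26]
20. n11.depth = true  [A₀.depth == true]
21. n12.idx = false  [terminal]
22. n13.off = 6  [terminal]
23. n11.env = -8  [b.off - 14]
24. n14.hot = true  [A₁.env > -9]
25. n14.lab = "zm"  ["zm"]
26. n14.pre = 23  [A₁.env + 31]
27. n15.acc = 21  [terminal]
28. n16.val = false  [terminal]
29. n14.acc = "xr"  ["xr"]
30. n17.val = 8  [A₁.env + 16]
31. n18.val = false  [terminal]
32. n17.wid = -7  [D.val - 15]
33. n17.off = 26  [D.val + 18]
34. n17.fin = 13  [D.val * 2 - 3]
35. n10.env = -4  [D.off - 30]
36. n0.acc = "xpwkvz"  [S₁.acc ++ "z"]

-7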